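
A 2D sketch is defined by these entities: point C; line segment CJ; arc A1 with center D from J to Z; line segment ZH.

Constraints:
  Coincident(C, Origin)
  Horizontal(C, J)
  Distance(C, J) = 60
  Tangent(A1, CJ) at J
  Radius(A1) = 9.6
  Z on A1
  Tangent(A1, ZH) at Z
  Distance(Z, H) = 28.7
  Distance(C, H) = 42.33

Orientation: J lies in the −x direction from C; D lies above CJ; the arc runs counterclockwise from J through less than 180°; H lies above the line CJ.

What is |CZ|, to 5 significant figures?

52.814

Checks: C.y = 0.00, J.y = 0.00 ✓; |DZ| = 9.600 ✓; ∠(DZ, ZH) = 90.00° ✓; |ZH| = 28.70 ✓; |CH| = 42.33 ✓.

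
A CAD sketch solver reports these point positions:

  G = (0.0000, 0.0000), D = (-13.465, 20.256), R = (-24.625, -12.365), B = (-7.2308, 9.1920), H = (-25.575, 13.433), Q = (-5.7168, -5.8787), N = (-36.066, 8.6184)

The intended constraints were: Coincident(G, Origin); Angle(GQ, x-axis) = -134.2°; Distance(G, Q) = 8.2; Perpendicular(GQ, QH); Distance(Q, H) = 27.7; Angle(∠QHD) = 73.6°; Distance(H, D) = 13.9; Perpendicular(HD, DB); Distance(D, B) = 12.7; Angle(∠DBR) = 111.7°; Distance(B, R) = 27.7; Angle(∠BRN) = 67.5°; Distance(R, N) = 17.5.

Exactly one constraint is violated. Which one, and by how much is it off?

Distance(R, N) = 17.5 — off by 6.40.

G = (0.00, 0.00) ✓; GQ at -134.2° ✓; |GQ| = 8.200 ✓; ∠(GQ, QH) = 90.00° ✓; |QH| = 27.70 ✓; ∠QHD = 73.60° ✓; |HD| = 13.90 ✓; ∠(HD, DB) = 90.00° ✓; |DB| = 12.70 ✓; ∠DBR = 111.7° ✓; |BR| = 27.70 ✓; ∠BRN = 67.50° ✓; |RN| = 23.90 ✗.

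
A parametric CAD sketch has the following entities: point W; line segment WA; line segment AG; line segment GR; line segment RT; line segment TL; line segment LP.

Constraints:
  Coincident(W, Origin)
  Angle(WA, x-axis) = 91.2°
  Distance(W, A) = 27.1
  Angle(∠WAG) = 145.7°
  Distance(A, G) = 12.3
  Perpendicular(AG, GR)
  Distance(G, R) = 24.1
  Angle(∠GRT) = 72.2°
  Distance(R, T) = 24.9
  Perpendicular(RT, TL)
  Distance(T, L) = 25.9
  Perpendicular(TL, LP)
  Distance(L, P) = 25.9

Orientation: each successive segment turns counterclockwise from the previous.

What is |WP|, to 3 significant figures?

46.2

W is at the origin; WA runs at 91.2° with length 27.1, so A = (-0.568, 27.1). ∠WAG = 145.7° gives AG at 126° from the x-axis; with |AG| = 12.3, G = (-7.71, 37.1). The perpendicularity gives GR at right angles to AG, so GR runs at -144°; with |GR| = 24.1, R = (-27.3, 23.1). ∠GRT = 72.2° gives RT at -36.7° from the x-axis; with |RT| = 24.9, T = (-7.37, 8.23). RT is perpendicular to TL, so TL runs at 53.3°; with |TL| = 25.9, L = (8.11, 29.0). TL is perpendicular to LP, so LP runs at 143°; with |LP| = 25.9, P = (-12.7, 44.5). Then |WP| = |P − W| = 46.2.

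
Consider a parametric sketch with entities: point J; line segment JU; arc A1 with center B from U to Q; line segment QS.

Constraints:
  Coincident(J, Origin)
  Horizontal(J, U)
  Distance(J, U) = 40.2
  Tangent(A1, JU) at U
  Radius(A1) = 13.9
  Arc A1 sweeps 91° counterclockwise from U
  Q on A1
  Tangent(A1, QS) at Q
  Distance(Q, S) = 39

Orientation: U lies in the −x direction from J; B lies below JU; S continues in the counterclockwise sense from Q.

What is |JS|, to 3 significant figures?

75.3

J is at the origin; J and U share the same y with |JU| = 40.2 and U on the −x side, so U = (-40.2, 0.00). Since A1 is tangent to JU there, BU ⟂ JU, so B = U + (0, -13.9) = (-40.2, -13.9). On A1, U sits at bearing 90° from B; a 91° counterclockwise sweep puts Q at bearing 181°, so Q = B + 13.9·(cos 181°, sin 181°) = (-54.1, -14.1). Tangency of A1 to QS means the radius BQ is perpendicular to QS, so QS runs along (−sin 181°, cos 181°); with |QS| = 39.0, S = (-53.4, -53.1). Then |JS| = |S − J| = 75.3.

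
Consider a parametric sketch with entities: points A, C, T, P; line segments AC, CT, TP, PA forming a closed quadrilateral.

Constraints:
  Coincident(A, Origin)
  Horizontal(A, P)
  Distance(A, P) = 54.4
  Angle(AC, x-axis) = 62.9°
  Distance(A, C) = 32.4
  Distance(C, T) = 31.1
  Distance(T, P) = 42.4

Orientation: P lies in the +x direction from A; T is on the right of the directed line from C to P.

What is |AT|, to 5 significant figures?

12.242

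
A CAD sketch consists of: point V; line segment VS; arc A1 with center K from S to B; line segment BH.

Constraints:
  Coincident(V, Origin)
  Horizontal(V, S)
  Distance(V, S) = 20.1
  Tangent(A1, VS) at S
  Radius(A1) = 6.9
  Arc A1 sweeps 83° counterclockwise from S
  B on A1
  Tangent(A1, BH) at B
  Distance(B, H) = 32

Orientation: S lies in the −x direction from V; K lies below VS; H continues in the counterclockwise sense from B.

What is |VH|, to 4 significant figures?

48.81

V is at the origin; VS is horizontal with |VS| = 20.1 and S on the −x side, so S = (-20.10, 0.000). A1 meets VS tangentially, so KS is at right angles to VS, so K = S + (0, -6.9) = (-20.10, -6.900). On A1, S sits at bearing 90° from K; an 83° counterclockwise sweep puts B at bearing 173°, so B = K + 6.9·(cos 173°, sin 173°) = (-26.95, -6.059). A1 meets BH tangentially, so KB is at right angles to BH, so BH runs along (−sin 173°, cos 173°); with |BH| = 32.0, H = (-30.85, -37.82). Then |VH| = |H − V| = 48.81.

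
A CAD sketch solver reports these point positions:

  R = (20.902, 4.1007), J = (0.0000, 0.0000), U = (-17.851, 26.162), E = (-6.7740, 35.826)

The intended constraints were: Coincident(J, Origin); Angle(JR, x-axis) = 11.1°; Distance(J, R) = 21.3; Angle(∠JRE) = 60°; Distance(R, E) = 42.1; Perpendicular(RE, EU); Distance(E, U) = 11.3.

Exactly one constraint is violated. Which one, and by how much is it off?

Distance(E, U) = 11.3 — off by 3.40.

J = (0.00, 0.00) ✓; JR at 11.10° ✓; |JR| = 21.30 ✓; ∠JRE = 60.00° ✓; |RE| = 42.10 ✓; ∠(RE, EU) = 90.00° ✓; |EU| = 14.70 ✗.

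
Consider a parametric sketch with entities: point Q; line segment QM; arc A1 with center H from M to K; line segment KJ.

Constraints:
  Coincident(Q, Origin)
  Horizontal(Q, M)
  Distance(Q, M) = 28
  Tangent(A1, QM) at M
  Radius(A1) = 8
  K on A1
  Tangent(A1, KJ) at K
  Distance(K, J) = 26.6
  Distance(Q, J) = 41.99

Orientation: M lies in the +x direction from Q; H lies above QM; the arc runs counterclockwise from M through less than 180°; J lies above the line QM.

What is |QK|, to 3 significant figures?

37.0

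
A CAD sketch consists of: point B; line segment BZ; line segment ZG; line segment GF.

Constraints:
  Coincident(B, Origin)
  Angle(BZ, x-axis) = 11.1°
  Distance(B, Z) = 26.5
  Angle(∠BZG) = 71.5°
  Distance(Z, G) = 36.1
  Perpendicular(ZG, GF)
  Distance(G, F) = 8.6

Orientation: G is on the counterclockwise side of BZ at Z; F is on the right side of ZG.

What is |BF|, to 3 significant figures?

43.6

B is at the origin; BZ runs at 11.1° with length 26.5, so Z = 26.5·(cos 11.1°, sin 11.1°) = (26.0, 5.10). ∠BZG = 71.5°, so ZG runs at 11.1° + (180° − 71.5°) = 120° from the x-axis; with |ZG| = 36.1, G = Z + 36.1·(cos 120°, sin 120°) = (8.17, 36.5). The perpendicularity gives GF at right angles to ZG; with |GF| = 8.6 on the right of ZG, F = G + 8.6·(0.869, 0.494) = (15.7, 40.7). Then |BF| = |F − B| = 43.6.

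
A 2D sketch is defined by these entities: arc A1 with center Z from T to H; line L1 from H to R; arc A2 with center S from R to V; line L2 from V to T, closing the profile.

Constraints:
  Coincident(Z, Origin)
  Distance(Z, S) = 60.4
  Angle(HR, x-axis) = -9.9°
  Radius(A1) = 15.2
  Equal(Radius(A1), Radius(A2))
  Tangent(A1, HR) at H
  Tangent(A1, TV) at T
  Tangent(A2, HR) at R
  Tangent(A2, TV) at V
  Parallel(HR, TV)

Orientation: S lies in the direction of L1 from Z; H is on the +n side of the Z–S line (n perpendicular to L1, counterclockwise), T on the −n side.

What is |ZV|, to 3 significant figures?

62.3

Tangency of A1 to both parallel lines with radius 15.2 puts H and T at Z ± 15.2·n: H = (2.61, 15.0), T = (-2.61, -15.0). Equal radii place R and V the same way about S: R = S + 15.2·n = (62.1, 4.59), V = S − 15.2·n = (56.9, -25.4). Then |ZV| = |V − Z| = 62.3.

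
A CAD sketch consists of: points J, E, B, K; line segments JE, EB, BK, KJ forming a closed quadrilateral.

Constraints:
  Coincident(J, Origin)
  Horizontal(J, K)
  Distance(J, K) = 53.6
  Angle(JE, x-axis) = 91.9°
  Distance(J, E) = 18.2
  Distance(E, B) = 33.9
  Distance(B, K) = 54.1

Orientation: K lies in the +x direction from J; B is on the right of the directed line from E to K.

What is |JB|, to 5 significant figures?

15.728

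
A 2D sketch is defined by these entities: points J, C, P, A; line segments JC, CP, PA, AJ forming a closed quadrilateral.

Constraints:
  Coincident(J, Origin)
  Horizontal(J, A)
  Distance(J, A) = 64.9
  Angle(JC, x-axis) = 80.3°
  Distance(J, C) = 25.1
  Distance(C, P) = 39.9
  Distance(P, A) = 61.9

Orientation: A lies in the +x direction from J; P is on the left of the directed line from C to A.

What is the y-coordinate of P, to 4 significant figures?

52.80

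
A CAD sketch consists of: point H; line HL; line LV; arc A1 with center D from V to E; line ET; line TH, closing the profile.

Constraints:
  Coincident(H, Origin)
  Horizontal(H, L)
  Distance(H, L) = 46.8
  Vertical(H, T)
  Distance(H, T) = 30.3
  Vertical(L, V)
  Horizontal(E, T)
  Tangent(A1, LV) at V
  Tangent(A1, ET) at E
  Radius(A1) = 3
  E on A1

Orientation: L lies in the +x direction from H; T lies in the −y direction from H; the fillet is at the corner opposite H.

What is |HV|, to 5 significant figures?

54.181

H is at the origin; HL is horizontal with |HL| = 46.8 and L on the +x side, so L = (46.800, 0.0000). H and T share the same x with |HT| = 30.3 and T on the −y side, so T = (0.0000, -30.300). The virtual corner opposite H is at (46.800, -30.300). Since A1 is tangent to LV there, DV ⟂ LV and the tangent condition forces DE to be normal to ET, with radius 3.0, so the center D sits 3.0 in from both sides at D = (43.800, -27.300). That places the tangent points at V = (46.800, -27.300) on LV and E = (43.800, -30.300) on ET. Then |HV| = |V − H| = 54.181.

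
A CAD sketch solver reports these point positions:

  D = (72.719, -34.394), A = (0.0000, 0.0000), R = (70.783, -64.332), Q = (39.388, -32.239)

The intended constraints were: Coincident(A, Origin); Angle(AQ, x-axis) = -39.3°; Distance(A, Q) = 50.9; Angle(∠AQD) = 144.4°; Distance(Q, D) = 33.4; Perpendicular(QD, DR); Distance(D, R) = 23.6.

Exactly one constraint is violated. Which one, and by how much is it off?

Distance(D, R) = 23.6 — off by 6.40.

A = (0.00, 0.00) ✓; AQ at -39.30° ✓; |AQ| = 50.90 ✓; ∠AQD = 144.4° ✓; |QD| = 33.40 ✓; ∠(QD, DR) = 90.00° ✓; |DR| = 30.00 ✗.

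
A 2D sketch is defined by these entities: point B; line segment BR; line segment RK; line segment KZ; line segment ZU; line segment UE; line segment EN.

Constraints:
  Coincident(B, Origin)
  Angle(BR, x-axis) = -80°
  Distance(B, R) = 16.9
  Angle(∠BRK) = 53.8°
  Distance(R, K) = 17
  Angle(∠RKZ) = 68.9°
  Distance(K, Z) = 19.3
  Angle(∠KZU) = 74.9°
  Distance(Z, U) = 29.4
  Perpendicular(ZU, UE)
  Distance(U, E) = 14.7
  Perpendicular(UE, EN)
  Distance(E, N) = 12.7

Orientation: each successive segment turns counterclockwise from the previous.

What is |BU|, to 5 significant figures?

26.989

∠RKZ = 68.9° gives KZ at 157.30° from the x-axis; with |KZ| = 19.3, Z = (-3.1039, 3.0747). ∠KZU = 74.9° gives ZU at -97.600° from the x-axis; with |ZU| = 29.4, U = (-6.9922, -26.067). Then |BU| = |U − B| = 26.989.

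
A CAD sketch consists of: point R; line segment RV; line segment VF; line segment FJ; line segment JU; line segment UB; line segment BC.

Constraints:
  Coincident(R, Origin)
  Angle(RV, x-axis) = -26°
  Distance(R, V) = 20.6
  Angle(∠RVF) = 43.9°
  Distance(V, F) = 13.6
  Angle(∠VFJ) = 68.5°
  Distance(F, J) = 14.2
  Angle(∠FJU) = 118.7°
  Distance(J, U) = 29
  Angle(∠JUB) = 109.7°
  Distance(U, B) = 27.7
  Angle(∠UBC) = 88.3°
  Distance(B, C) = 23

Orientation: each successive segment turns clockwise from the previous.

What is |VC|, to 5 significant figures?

21.397

∠JUB = 109.7° gives UB at -45.200° from the x-axis; with |UB| = 27.7, B = (52.245, -6.3918). ∠UBC = 88.3° gives BC at -136.90° from the x-axis; with |BC| = 23.0, C = (35.451, -22.107). Then |VC| = |C − V| = 21.397.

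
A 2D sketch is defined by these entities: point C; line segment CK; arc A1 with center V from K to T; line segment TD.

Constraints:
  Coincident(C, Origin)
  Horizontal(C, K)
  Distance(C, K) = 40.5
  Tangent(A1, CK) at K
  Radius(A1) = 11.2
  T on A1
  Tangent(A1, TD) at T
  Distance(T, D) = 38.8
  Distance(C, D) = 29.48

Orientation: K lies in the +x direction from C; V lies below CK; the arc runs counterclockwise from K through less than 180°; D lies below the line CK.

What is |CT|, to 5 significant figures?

33.064

Checks: |CK| = 40.50 ✓; ∠(VK, KC) = 90.00° ✓; |VT| = 11.20 ✓; ∠(VT, TD) = 90.00° ✓; |TD| = 38.80 ✓; |CD| = 29.48 ✓.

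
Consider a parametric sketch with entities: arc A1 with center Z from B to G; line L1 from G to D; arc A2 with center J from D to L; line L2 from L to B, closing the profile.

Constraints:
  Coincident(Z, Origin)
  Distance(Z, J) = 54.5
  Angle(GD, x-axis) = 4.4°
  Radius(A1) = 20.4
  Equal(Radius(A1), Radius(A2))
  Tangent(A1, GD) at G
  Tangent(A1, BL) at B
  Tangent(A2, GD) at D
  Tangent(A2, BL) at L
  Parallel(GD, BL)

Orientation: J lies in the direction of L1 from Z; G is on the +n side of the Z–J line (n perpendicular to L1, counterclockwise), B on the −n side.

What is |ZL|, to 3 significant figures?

58.2

The slot axis is L1's direction at 4.4°, so u = (cos 4.4°, sin 4.4°) = (0.997, 0.0767) and n = (−sin 4.4°, cos 4.4°) = (-0.0767, 0.997). Z is at the origin and J lies 54.5 along u from Z, so J = 54.5·u = (54.3, 4.18). Tangency of A1 to both parallel lines with radius 20.4 puts G and B at Z ± 20.4·n: G = (-1.57, 20.3), B = (1.57, -20.3). Equal radii place D and L the same way about J: D = J + 20.4·n = (52.8, 24.5), L = J − 20.4·n = (55.9, -16.2). Then |ZL| = |L − Z| = 58.2.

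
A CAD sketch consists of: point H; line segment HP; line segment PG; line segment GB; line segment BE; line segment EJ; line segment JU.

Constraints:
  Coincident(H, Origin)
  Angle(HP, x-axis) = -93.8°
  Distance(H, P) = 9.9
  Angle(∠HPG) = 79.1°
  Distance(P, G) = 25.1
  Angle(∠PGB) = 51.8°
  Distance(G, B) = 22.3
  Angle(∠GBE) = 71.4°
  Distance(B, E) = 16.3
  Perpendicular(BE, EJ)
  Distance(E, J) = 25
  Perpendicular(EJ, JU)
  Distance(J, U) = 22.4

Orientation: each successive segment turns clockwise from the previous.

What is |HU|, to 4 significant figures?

33.71

H is at the origin; HP runs at -93.8° with length 9.9, so P = (-0.6561, -9.878). ∠HPG = 79.1° gives PG at 165.3° from the x-axis; with |PG| = 25.1, G = (-24.93, -3.509). ∠PGB = 51.8° gives GB at 37.10° from the x-axis; with |GB| = 22.3, B = (-7.148, 9.943). ∠GBE = 71.4° gives BE at -71.50° from the x-axis; with |BE| = 16.3, E = (-1.976, -5.515). BE is perpendicular to EJ, so EJ runs at -161.5°; with |EJ| = 25.0, J = (-25.68, -13.45). The perpendicularity gives JU at right angles to EJ, so JU runs at 108.5°; with |JU| = 22.4, U = (-32.79, 7.795). Then |HU| = |U − H| = 33.71.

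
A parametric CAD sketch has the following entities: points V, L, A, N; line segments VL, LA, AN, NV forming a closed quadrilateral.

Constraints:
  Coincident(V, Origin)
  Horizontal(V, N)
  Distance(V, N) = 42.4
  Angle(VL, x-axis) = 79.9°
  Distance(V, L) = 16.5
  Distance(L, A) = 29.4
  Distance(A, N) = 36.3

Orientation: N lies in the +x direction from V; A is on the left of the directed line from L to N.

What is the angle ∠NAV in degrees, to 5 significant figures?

64.385°

V is at the origin; V and N share the same y with |VN| = 42.4 and N in +x, so N = (42.4, 0). VL runs at 79.9° with |VL| = 16.5, so L = (2.8936, 16.244). A is determined by |LA| = 29.4 and |AN| = 36.3 together: it lies at the intersection of circle(L, 29.4) and circle(N, 36.3). With |LN| = 42.716, the foot of the radical line on LN is 16.052 from L and the perpendicular offset is √(29.4² − 16.052²) = 24.631. Taking the left-of-LN solution: A = (27.106, 32.921).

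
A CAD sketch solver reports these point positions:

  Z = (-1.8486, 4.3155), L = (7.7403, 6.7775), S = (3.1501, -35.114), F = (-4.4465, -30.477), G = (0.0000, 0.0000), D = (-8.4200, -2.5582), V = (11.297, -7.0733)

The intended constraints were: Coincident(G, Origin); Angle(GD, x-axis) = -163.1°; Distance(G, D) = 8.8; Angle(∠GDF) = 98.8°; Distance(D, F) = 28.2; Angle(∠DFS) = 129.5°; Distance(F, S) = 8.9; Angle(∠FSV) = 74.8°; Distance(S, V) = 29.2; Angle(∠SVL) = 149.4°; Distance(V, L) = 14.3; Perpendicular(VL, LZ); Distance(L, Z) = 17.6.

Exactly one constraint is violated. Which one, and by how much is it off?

Distance(L, Z) = 17.6 — off by 7.70.

G = (0.00, 0.00) ✓; GD at -163.1° ✓; |GD| = 8.800 ✓; ∠GDF = 98.80° ✓; |DF| = 28.20 ✓; ∠DFS = 129.5° ✓; |FS| = 8.900 ✓; ∠FSV = 74.80° ✓; |SV| = 29.20 ✓; ∠SVL = 149.4° ✓; |VL| = 14.30 ✓; ∠(VL, LZ) = 90.00° ✓; |LZ| = 9.900 ✗.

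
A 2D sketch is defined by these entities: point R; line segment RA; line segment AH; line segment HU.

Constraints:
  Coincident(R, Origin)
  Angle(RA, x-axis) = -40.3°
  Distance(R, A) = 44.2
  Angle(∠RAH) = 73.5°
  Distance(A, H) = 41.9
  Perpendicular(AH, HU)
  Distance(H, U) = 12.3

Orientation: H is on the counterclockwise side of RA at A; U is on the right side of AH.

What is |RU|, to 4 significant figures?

62.06

R is at the origin; RA runs at -40.3° with length 44.2, so A = 44.2·(cos -40.3°, sin -40.3°) = (33.71, -28.59). ∠RAH = 73.5°, so AH runs at -40.3° + (180° − 73.5°) = 66.20° from the x-axis; with |AH| = 41.9, H = A + 41.9·(cos 66.20°, sin 66.20°) = (50.62, 9.749). AH is perpendicular to HU; with |HU| = 12.3 on the right of AH, U = H + 12.3·(0.9150, -0.4035) = (61.87, 4.785). Then |RU| = |U − R| = 62.06.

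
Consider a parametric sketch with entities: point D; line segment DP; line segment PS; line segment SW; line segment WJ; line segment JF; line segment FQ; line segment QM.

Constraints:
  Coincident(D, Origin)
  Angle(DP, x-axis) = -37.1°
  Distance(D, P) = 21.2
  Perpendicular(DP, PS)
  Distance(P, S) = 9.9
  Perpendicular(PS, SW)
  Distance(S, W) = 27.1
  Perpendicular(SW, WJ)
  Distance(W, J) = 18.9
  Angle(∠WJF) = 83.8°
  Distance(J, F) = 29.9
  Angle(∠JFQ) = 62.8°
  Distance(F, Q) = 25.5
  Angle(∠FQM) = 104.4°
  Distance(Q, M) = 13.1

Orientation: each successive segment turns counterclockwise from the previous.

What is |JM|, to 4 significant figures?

20.52

D is at the origin; DP runs at -37.1° with length 21.2, so P = (16.91, -12.79). The perpendicularity gives PS at right angles to DP, so PS runs at 52.90°; with |PS| = 9.9, S = (22.88, -4.892). The perpendicularity gives SW at right angles to PS, so SW runs at 142.9°; with |SW| = 27.1, W = (1.266, 11.46). The perpendicularity gives WJ at right angles to SW, so WJ runs at -127.1°; with |WJ| = 18.9, J = (-10.13, -3.619). ∠WJF = 83.8° gives JF at -30.90° from the x-axis; with |JF| = 29.9, F = (15.52, -18.97). ∠JFQ = 62.8° gives FQ at 86.30° from the x-axis; with |FQ| = 25.5, Q = (17.17, 6.473). ∠FQM = 104.4° gives QM at 161.9° from the x-axis; with |QM| = 13.1, M = (4.715, 10.54). Then |JM| = |M − J| = 20.52.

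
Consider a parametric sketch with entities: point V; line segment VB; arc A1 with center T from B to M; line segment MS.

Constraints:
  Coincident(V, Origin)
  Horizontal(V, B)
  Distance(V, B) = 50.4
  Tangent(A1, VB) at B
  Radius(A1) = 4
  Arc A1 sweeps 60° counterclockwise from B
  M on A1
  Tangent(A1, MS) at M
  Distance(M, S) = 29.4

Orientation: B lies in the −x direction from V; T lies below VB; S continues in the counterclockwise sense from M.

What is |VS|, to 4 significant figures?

73.86

V is at the origin; V and B share the same y with |VB| = 50.4 and B on the −x side, so B = (-50.40, 0.000). A1 meets VB tangentially, so TB is at right angles to VB, so T = B + (0, -4) = (-50.40, -4.000). On A1, B sits at bearing 90° from T; a 60° counterclockwise sweep puts M at bearing 150°, so M = T + 4.0·(cos 150°, sin 150°) = (-53.86, -2.000). The tangent condition forces TM to be normal to MS, so MS runs along (−sin 150°, cos 150°); with |MS| = 29.4, S = (-68.56, -27.46). Then |VS| = |S − V| = 73.86.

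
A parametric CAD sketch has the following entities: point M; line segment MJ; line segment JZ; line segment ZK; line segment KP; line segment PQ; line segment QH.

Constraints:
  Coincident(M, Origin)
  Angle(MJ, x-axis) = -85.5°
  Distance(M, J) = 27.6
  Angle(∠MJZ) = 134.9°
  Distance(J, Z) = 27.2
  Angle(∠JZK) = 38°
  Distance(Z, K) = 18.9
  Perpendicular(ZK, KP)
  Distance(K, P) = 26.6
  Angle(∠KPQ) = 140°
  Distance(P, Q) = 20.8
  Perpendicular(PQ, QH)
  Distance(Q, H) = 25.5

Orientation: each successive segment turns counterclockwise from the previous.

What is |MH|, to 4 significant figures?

64.12

∠KPQ = 140.0° gives PQ at -128.4° from the x-axis; with |PQ| = 20.8, Q = (-19.90, -48.28). The perpendicularity gives QH at right angles to PQ, so QH runs at -38.40°; with |QH| = 25.5, H = (0.08655, -64.12). Then |MH| = |H − M| = 64.12.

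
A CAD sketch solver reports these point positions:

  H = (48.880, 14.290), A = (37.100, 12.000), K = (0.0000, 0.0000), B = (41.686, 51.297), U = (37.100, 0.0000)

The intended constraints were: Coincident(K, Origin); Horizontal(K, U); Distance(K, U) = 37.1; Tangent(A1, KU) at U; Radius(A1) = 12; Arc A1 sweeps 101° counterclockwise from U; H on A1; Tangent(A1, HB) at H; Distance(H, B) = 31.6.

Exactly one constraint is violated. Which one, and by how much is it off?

Distance(H, B) = 31.6 — off by 6.10.

K = (0.00, 0.00) ✓; K.y = 0.00, U.y = 0.00 ✓; |KU| = 37.10 ✓; ∠(AU, UK) = 90.00° ✓; |AU| = 12.00 ✓; bearing(A→H) − bearing(A→U) = 101.0° ✓; |AH| = 12.00 ✓; ∠(AH, HB) = 90.00° ✓; |HB| = 37.70 ✗.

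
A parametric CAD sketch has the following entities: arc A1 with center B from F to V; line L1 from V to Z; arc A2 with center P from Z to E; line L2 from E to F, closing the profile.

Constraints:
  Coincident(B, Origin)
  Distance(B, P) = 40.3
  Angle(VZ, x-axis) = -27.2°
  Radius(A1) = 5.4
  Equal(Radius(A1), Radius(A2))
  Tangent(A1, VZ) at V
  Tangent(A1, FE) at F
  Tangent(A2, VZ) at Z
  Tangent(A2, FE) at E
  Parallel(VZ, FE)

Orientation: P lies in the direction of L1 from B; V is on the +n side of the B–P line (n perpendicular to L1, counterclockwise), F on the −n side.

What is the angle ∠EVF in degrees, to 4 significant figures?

75.00°

The slot axis is L1's direction at -27.2°, so u = (cos -27.2°, sin -27.2°) = (0.8894, -0.4571) and n = (−sin -27.2°, cos -27.2°) = (0.4571, 0.8894). B is at the origin and P lies 40.3 along u from B, so P = 40.3·u = (35.84, -18.42). Tangency of A1 to both parallel lines with radius 5.4 puts V and F at B ± 5.4·n: V = (2.468, 4.803), F = (-2.468, -4.803). Equal radii place Z and E the same way about P: Z = P + 5.4·n = (38.31, -13.62), E = P − 5.4·n = (33.38, -23.22). Then cos ∠EVF = VE·VF / (|VE||VF|), giving 75.00°.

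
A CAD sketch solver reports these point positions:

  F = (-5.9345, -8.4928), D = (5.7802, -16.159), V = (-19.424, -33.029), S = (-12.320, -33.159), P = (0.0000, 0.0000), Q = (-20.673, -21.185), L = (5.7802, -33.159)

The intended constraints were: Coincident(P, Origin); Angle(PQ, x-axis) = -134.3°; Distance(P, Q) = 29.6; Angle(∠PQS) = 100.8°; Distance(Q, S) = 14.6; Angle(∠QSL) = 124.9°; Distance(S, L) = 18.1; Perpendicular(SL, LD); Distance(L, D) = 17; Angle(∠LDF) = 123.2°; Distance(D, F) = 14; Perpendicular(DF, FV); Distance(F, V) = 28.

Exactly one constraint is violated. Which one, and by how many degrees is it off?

Perpendicular(DF, FV) — off by 4.40°.

P = (0.00, 0.00) ✓; PQ at -134.3° ✓; |PQ| = 29.60 ✓; ∠PQS = 100.8° ✓; |QS| = 14.60 ✓; ∠QSL = 124.9° ✓; |SL| = 18.10 ✓; ∠(SL, LD) = 90.00° ✓; |LD| = 17.00 ✓; ∠LDF = 123.2° ✓; |DF| = 14.00 ✓; ∠(DF, FV) = 94.40° ✗; |FV| = 28.00 ✓.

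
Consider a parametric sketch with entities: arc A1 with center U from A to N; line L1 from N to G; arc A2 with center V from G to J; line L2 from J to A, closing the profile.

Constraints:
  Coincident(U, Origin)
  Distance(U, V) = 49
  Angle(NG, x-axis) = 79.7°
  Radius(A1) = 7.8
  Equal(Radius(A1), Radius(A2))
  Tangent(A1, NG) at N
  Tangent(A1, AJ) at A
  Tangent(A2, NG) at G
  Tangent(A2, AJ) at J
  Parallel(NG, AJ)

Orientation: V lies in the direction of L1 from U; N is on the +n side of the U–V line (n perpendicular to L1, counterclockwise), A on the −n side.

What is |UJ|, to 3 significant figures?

49.6

The slot axis is L1's direction at 79.7°, so u = (cos 79.7°, sin 79.7°) = (0.179, 0.984) and n = (−sin 79.7°, cos 79.7°) = (-0.984, 0.179). U is at the origin and V lies 49.0 along u from U, so V = 49.0·u = (8.76, 48.2). Tangency of A1 to both parallel lines with radius 7.8 puts N and A at U ± 7.8·n: N = (-7.67, 1.39), A = (7.67, -1.39). Equal radii place G and J the same way about V: G = V + 7.8·n = (1.09, 49.6), J = V − 7.8·n = (16.4, 46.8). Then |UJ| = |J − U| = 49.6.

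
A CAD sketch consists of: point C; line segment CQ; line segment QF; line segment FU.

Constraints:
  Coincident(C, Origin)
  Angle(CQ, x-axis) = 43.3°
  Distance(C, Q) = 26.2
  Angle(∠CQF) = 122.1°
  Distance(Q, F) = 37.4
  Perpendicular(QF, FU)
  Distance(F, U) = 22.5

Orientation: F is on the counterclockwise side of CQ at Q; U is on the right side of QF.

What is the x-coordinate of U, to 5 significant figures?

33.875

∠CQF = 122.1°, so QF runs at 43.3° + (180° − 122.1°) = 101.20° from the x-axis; with |QF| = 37.4, F = Q + 37.4·(cos 101.20°, sin 101.20°) = (11.803, 54.656). QF ⟂ FU; with |FU| = 22.5 on the right of QF, U = F + 22.5·(0.98096, 0.19423) = (33.875, 59.026). So U.x = 33.875.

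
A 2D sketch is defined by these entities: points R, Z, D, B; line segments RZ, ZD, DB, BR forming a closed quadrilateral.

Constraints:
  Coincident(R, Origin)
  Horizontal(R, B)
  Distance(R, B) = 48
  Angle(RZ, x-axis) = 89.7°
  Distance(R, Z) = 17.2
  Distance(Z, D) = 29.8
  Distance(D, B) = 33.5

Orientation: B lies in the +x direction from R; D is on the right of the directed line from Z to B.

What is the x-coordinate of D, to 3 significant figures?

15.5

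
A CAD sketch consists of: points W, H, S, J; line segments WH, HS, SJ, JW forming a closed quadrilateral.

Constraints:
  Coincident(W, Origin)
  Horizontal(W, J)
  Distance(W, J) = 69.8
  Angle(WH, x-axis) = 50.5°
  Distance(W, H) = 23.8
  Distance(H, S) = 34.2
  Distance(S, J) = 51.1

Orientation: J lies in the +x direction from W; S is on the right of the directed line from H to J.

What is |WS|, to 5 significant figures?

26.036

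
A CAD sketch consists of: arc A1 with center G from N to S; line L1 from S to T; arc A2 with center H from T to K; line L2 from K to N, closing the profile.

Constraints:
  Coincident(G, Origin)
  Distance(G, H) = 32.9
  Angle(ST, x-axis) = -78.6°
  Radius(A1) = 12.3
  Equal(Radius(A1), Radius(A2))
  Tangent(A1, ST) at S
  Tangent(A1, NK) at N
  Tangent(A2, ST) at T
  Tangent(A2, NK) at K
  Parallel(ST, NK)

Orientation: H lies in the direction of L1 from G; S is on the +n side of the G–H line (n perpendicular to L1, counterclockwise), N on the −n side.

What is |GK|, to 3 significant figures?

35.1

The slot axis is L1's direction at -78.6°, so u = (cos -78.6°, sin -78.6°) = (0.198, -0.980) and n = (−sin -78.6°, cos -78.6°) = (0.980, 0.198). G is at the origin and H lies 32.9 along u from G, so H = 32.9·u = (6.50, -32.3). Tangency of A1 to both parallel lines with radius 12.3 puts S and N at G ± 12.3·n: S = (12.1, 2.43), N = (-12.1, -2.43). Equal radii place T and K the same way about H: T = H + 12.3·n = (18.6, -29.8), K = H − 12.3·n = (-5.55, -34.7). Then |GK| = |K − G| = 35.1.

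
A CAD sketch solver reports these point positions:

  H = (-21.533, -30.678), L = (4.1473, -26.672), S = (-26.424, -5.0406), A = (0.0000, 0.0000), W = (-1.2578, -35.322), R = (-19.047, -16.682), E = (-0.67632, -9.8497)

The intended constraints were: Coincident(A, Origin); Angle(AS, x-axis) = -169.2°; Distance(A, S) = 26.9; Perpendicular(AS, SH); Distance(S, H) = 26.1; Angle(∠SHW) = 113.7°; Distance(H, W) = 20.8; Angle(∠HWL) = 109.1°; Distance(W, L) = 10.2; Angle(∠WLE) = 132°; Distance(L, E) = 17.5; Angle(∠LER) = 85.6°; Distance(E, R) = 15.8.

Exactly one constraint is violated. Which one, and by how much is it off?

Distance(E, R) = 15.8 — off by 3.80.

A = (0.00, 0.00) ✓; AS at -169.2° ✓; |AS| = 26.90 ✓; ∠(AS, SH) = 90.00° ✓; |SH| = 26.10 ✓; ∠SHW = 113.7° ✓; |HW| = 20.80 ✓; ∠HWL = 109.1° ✓; |WL| = 10.20 ✓; ∠WLE = 132.0° ✓; |LE| = 17.50 ✓; ∠LER = 85.60° ✓; |ER| = 19.60 ✗.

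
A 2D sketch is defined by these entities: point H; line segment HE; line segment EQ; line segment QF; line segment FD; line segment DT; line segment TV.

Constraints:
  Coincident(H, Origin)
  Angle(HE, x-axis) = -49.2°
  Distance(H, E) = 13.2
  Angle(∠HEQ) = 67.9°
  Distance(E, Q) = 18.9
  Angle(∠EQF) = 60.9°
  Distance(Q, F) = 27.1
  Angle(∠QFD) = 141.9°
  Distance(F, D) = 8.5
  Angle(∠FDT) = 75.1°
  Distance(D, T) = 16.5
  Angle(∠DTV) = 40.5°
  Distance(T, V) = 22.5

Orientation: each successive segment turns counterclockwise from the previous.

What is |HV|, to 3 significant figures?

15.3

H is at the origin; HE runs at -49.2° with length 13.2, so E = (8.63, -9.99). ∠HEQ = 67.9° gives EQ at 62.9° from the x-axis; with |EQ| = 18.9, Q = (17.2, 6.83). ∠EQF = 60.9° gives QF at -178° from the x-axis; with |QF| = 27.1, F = (-9.85, 5.89). ∠QFD = 141.9° gives FD at -140° from the x-axis; with |FD| = 8.5, D = (-16.4, 0.412). ∠FDT = 75.1° gives DT at -35.0° from the x-axis; with |DT| = 16.5, T = (-2.83, -9.05). ∠DTV = 40.5° gives TV at 104° from the x-axis; with |TV| = 22.5, V = (-8.47, 12.7). Then |HV| = |V − H| = 15.3.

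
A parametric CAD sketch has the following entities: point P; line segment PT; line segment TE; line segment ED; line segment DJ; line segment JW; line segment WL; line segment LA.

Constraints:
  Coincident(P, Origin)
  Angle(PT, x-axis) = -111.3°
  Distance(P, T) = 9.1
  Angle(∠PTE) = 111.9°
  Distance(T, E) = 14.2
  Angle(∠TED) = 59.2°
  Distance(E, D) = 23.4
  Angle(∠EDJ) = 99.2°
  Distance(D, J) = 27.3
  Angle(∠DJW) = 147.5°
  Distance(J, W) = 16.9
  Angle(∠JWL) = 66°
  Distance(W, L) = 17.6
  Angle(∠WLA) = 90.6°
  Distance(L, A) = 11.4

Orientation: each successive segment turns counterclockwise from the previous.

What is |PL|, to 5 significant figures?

20.052

P is at the origin; PT runs at -111.3° with length 9.1, so T = (-3.3056, -8.4784). ∠PTE = 111.9° gives TE at -43.200° from the x-axis; with |TE| = 14.2, E = (7.0458, -18.199). ∠TED = 59.2° gives ED at 77.600° from the x-axis; with |ED| = 23.4, D = (12.071, 4.6552). ∠EDJ = 99.2° gives DJ at 158.40° from the x-axis; with |DJ| = 27.3, J = (-13.312, 14.705). ∠DJW = 147.5° gives JW at -169.10° from the x-axis; with |JW| = 16.9, W = (-29.907, 11.509). ∠JWL = 66.0° gives WL at -55.100° from the x-axis; with |WL| = 17.6, L = (-19.838, -2.9254). Then |PL| = |L − P| = 20.052.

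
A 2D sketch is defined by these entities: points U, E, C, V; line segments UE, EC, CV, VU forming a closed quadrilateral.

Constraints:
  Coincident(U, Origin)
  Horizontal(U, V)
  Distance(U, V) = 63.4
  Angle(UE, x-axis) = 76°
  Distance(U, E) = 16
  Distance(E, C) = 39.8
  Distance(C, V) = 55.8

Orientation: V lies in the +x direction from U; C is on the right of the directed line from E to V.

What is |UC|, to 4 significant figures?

26.52

Checks: U = (0.00, 0.00) ✓; |EC| = 39.80 ✓; |CV| = 55.80 ✓.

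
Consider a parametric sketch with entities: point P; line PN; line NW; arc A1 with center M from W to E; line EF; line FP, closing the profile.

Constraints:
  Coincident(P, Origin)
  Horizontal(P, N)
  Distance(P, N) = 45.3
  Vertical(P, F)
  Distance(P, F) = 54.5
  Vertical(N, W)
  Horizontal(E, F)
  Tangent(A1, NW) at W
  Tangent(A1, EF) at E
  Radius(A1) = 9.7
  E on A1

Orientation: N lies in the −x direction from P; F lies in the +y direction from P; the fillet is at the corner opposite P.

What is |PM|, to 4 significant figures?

57.22

P is at the origin; PN is horizontal with |PN| = 45.3 and N on the −x side, so N = (-45.30, 0.000). P and F share the same x with |PF| = 54.5 and F on the +y side, so F = (0.000, 54.50). The virtual corner opposite P is at (-45.30, 54.50). A1 meets NW tangentially, so MW is at right angles to NW and A1 meets EF tangentially, so ME is at right angles to EF, with radius 9.7, so the center M sits 9.7 in from both sides at M = (-35.60, 44.80). Then |PM| = |M − P| = 57.22.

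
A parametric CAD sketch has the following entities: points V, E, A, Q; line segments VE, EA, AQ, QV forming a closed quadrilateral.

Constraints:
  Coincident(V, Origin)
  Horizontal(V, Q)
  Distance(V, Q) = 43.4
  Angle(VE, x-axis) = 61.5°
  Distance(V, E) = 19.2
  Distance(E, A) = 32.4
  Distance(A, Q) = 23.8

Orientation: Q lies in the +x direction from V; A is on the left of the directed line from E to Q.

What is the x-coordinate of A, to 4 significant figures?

40.84

Checks: VE at 61.50° ✓; |EA| = 32.40 ✓; |AQ| = 23.80 ✓.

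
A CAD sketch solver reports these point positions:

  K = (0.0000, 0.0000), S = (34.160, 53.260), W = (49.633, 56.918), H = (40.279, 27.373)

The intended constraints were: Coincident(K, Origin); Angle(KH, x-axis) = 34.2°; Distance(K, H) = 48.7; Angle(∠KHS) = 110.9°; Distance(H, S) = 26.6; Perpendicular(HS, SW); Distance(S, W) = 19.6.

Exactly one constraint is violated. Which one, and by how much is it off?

Distance(S, W) = 19.6 — off by 3.70.

K = (0.00, 0.00) ✓; KH at 34.20° ✓; |KH| = 48.70 ✓; ∠KHS = 110.9° ✓; |HS| = 26.60 ✓; ∠(HS, SW) = 90.00° ✓; |SW| = 15.90 ✗.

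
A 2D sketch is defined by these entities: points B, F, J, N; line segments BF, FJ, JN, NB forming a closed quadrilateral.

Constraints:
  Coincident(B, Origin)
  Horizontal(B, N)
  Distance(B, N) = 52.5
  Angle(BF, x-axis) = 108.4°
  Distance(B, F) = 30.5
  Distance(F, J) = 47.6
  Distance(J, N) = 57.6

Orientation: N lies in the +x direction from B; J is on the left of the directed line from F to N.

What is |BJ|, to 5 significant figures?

61.905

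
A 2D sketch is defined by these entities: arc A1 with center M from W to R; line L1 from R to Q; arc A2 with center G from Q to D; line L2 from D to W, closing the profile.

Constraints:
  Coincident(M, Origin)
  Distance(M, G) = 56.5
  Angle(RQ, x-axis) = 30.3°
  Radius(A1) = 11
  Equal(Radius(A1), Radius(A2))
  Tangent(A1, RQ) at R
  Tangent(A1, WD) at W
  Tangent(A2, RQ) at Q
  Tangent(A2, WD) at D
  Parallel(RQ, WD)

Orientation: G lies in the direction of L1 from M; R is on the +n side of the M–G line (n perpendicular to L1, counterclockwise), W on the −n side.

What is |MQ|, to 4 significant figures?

57.56

Tangency of A1 to both parallel lines with radius 11.0 puts R and W at M ± 11.0·n: R = (-5.550, 9.497), W = (5.550, -9.497). Equal radii place Q and D the same way about G: Q = G + 11.0·n = (43.23, 38.00), D = G − 11.0·n = (54.33, 19.01). Then |MQ| = |Q − M| = 57.56.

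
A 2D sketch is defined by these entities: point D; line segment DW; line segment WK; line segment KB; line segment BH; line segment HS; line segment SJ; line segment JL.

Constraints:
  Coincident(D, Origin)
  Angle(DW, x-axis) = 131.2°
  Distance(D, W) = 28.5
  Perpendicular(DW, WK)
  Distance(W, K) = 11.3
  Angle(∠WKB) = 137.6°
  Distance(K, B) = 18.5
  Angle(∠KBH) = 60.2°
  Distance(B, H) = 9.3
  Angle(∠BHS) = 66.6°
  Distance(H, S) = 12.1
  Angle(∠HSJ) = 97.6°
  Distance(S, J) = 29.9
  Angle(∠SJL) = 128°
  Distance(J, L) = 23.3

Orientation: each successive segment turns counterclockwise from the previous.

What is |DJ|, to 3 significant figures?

54.0

D is at the origin; DW runs at 131.2° with length 28.5, so W = (-18.8, 21.4). DW is perpendicular to WK, so WK runs at -139°; with |WK| = 11.3, K = (-27.3, 14.0). ∠WKB = 137.6° gives KB at -96.4° from the x-axis; with |KB| = 18.5, B = (-29.3, -4.38). ∠KBH = 60.2° gives BH at 23.4° from the x-axis; with |BH| = 9.3, H = (-20.8, -0.691). ∠BHS = 66.6° gives HS at 137° from the x-axis; with |HS| = 12.1, S = (-29.6, 7.59). ∠HSJ = 97.6° gives SJ at -141° from the x-axis; with |SJ| = 29.9, J = (-52.8, -11.3). Then |DJ| = |J − D| = 54.0.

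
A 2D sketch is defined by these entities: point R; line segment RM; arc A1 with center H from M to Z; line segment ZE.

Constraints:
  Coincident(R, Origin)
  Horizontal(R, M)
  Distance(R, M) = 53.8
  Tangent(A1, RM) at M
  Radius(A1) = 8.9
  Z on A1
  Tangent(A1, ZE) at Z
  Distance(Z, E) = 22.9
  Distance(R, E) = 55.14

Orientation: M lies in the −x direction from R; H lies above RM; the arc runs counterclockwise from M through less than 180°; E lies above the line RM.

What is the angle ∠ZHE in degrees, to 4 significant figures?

68.76°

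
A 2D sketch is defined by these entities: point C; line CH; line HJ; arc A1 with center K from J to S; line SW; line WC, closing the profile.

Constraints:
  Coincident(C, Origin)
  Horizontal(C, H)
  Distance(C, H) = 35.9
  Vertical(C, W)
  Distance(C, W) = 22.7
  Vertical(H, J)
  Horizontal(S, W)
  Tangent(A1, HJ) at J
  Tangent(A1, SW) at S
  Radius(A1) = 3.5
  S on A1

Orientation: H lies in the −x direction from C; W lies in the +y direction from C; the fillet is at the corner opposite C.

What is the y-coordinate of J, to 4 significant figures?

19.20

C is at the origin; CH is horizontal with |CH| = 35.9 and H on the −x side, so H = (-35.90, 0.000). C and W share the same x with |CW| = 22.7 and W on the +y side, so W = (0.000, 22.70). The virtual corner opposite C is at (-35.90, 22.70). The tangent condition forces KJ to be normal to HJ and the tangent condition forces KS to be normal to SW, with radius 3.5, so the center K sits 3.5 in from both sides at K = (-32.40, 19.20). That places the tangent points at J = (-35.90, 19.20) on HJ and S = (-32.40, 22.70) on SW. So J.y = 19.20.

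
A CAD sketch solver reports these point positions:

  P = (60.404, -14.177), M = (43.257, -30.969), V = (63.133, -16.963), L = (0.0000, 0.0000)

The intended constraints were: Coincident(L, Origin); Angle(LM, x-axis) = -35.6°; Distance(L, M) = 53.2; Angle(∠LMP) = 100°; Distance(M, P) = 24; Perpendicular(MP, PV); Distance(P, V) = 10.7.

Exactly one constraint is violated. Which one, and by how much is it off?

Distance(P, V) = 10.7 — off by 6.80.

L = (0.00, 0.00) ✓; LM at -35.60° ✓; |LM| = 53.20 ✓; ∠LMP = 100.0° ✓; |MP| = 24.00 ✓; ∠(MP, PV) = 89.99° ✓; |PV| = 3.900 ✗.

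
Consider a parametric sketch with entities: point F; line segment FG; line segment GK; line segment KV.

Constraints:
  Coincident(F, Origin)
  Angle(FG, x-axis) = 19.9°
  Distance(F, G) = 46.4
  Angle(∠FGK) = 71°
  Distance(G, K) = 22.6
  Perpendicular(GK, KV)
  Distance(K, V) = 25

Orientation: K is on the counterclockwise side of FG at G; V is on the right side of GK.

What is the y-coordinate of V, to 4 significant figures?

49.08

∠FGK = 71.0°, so GK runs at 19.9° + (180° − 71.0°) = 128.9° from the x-axis; with |GK| = 22.6, K = G + 22.6·(cos 128.9°, sin 128.9°) = (29.44, 33.38). GK is perpendicular to KV; with |KV| = 25.0 on the right of GK, V = K + 25.0·(0.7782, 0.6280) = (48.89, 49.08). So V.y = 49.08.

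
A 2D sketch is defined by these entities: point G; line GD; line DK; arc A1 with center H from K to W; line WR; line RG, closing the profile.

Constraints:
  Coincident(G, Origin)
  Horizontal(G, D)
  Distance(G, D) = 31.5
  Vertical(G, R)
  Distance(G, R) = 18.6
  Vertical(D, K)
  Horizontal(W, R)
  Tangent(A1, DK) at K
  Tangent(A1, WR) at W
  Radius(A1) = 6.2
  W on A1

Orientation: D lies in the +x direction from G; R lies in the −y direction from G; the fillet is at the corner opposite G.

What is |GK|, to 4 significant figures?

33.85

The virtual corner opposite G is at (31.50, -18.60). Tangency of A1 to DK means the radius HK is perpendicular to DK and the tangent condition forces HW to be normal to WR, with radius 6.2, so the center H sits 6.2 in from both sides at H = (25.30, -12.40). That places the tangent points at K = (31.50, -12.40) on DK and W = (25.30, -18.60) on WR. Then |GK| = |K − G| = 33.85.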